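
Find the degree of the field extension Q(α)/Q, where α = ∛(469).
[Q(α):Q] = 3

The minimal polynomial of α is x^3 - 469, irreducible over Q since 469 is not a perfect cube (so x^3 - 469 has no rational root). Hence [Q(α):Q] = deg(m_α) = 3.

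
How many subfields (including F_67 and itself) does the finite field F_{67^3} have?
F_{67^3} has 2 subfields

The subfields of F_{p^n} are exactly the fields F_{p^d} for d | n (each is the fixed field of the unique index-d subgroup of Gal(F_{p^n}/F_p) ≅ Z/nZ). The divisors of n = 3 are {1, 3}, giving 2 subfields: F_{67^1}, F_{67^3}.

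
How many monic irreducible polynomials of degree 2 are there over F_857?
There are 366796 monic irreducible polynomials of degree 2 over F_857

Each element of F_{857^2} that lies in no proper subfield is a root of exactly one monic irreducible of degree 2 over F_857, and each such polynomial has 2 distinct roots in F_{857^2}. By Möbius inversion the count is N_857(2) = (1/2) Σ_{d|2} μ(2/d) · 857^d = (1/2)(μ(2)·857^1 + μ(1)·857^2) = 733592/2 = 366796.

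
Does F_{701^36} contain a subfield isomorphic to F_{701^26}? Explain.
No: F_{701^26} is not a subfield of F_{701^36}

F_{p^m} embeds in F_{p^n} iff m | n. Here 26 ∤ 36 (since 36 = 1·26 + 10 with remainder 10 ≠ 0), so F_{701^26} is not a subfield of F_{701^36}. Equivalently: if it were, the tower law would give 26 = [F_{701^26}:F_701] dividing [F_{701^36}:F_701] = 36, contradiction.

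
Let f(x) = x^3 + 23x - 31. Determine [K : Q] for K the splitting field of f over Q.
[K : Q] = 6

By the rational root test, any rational root of the monic integer polynomial f(x) = x^3 + 23x - 31 must be an integer dividing the constant term -31, i.e. one of ±{1, 31}. Evaluating: f(1) = -7, f(-1) = -55, f(31) = 30473, f(-31) = -30535; none is 0, so f has no rational root and is therefore irreducible over Q (a cubic with no linear factor over a field is irreducible). For an irreducible cubic, the Galois group is A_3 or S_3 according as the discriminant disc(f) = -4a^3 - 27b^2 = -4·(23)^3 - 27·(-31)^2 = -74615 is or is not a square in Q. Here disc(f) = -74615 is not a perfect square in Q, so the Galois group of f over Q is not contained in A_3 and must be all of S_3. The splitting field has degree |S_3| = 6 over Q, so [K : Q] = 6.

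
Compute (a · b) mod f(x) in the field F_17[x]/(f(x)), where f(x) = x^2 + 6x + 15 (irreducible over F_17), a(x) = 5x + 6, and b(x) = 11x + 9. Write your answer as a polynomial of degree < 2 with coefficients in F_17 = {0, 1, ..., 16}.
a · b ≡ 2x + 11 (mod f(x))

Multiply in F_17[x]: a(x)·b(x) = (5x + 6)·(11x + 9) = 4x^2 + 9x + 3. This has degree ≥ 2, so divide by f(x) over F_17: 4x^2 + 9x + 3 = (4)·(x^2 + 6x + 15) + (2x + 11). Hence a·b ≡ 2x + 11 (mod f). (F_17[x]/(f) is a field with 17^2 = 289 elements since f is irreducible of degree 2.)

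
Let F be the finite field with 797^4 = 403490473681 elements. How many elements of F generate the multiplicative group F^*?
There are φ(403490473680) = 86931947520 primitive elements

F_q^* is cyclic of order q - 1 = 403490473680. A cyclic group of order m has exactly φ(m) generators. Here m = 403490473680 = 2^4 · 3 · 5 · 7 · 19 · 199 · 63521, so the number of primitive elements is φ(403490473680) = 86931947520.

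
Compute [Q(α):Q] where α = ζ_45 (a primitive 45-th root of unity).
[Q(α):Q] = 24

The minimal polynomial of ζ_45 over Q is the 45-th cyclotomic polynomial Φ_45(x), which is irreducible over Q and has degree φ(45) = 24. Hence [Q(α):Q] = φ(45) = 24.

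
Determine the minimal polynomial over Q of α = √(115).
m_α(x) = x^2 - 115

α satisfies α^2 - 115 = 0, so x^2 - 115 annihilates α. Since d = 115 is squarefree and ≠ 1, it is not a perfect square in Q, so x^2 - 115 has no rational root and is therefore irreducible over Q (a degree-2 polynomial over a field is irreducible iff it has no root). Hence m_α(x) = x^2 - 115.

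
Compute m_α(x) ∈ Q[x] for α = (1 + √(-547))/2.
m_α(x) = x^2 - x + 137

From 2α - 1 = √(-547), squaring gives (2α - 1)^2 = -547, i.e. 4α^2 - 4α + 1 = -547, so α^2 - α + (1 + 547)/4 = 0. Since -547 ≡ 1 (mod 4), (1 + 547)/4 = 137 ∈ Z. The polynomial x^2 - x + 137 has discriminant 1 - 4·(137) = -547, which is not a perfect square in Q (d = -547 is squarefree and ≠ 1), so x^2 - x + 137 is irreducible over Q. It is the minimal polynomial of α.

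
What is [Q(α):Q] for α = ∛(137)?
[Q(α):Q] = 3

The minimal polynomial of α is x^3 - 137, irreducible over Q since 137 is not a perfect cube (so x^3 - 137 has no rational root). Hence [Q(α):Q] = deg(m_α) = 3.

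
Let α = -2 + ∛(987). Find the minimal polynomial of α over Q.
m_α(x) = x^3 + 6x^2 + 12x - 979

Set β = α + 2 = ∛(987), so β^3 = 987. Then (α + 2)^3 - 987 = 0, i.e. α is a root of g(x) = (x + 2)^3 - 987 = x^3 + 6x^2 + 12x - 979. Since g(x) = h(x + 2) where h(x) = x^3 - 987, and h is irreducible over Q (because 987 is not a perfect cube, so h has no rational root, and a monic cubic with no rational root is irreducible), g is also irreducible (irreducibility is preserved under the substitution x → x + 2). Hence m_α(x) = x^3 + 6x^2 + 12x - 979.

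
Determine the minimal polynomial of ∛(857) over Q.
m_α(x) = x^3 - 857

α satisfies α^3 = 857, so x^3 - 857 annihilates α. By the rational root test, a rational root p/q (in lowest terms) of x^3 - 857 would satisfy p^3 = 857 q^3, forcing q = 1 and p^3 = 857; but 857 is not a perfect cube, contradiction. A monic cubic over Q with no rational root is irreducible (any nontrivial factorization would include a linear factor). Hence x^3 - 857 is the minimal polynomial of α, and in particular [Q(α):Q] = 3.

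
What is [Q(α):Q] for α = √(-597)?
[Q(α):Q] = 2

[Q(α):Q] equals the degree of the minimal polynomial of α. Here α^2 = -597 and x^2 + 597 is irreducible (d = -597 is squarefree, ≠ 1, hence not a square), so deg(m_α) = 2. Thus [Q(α):Q] = 2.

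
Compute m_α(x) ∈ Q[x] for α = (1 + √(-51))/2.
m_α(x) = x^2 - x + 13

From 2α - 1 = √(-51), squaring gives (2α - 1)^2 = -51, i.e. 4α^2 - 4α + 1 = -51, so α^2 - α + (1 + 51)/4 = 0. Since -51 ≡ 1 (mod 4), (1 + 51)/4 = 13 ∈ Z. The polynomial x^2 - x + 13 has discriminant 1 - 4·(13) = -51, which is not a perfect square in Q (d = -51 is squarefree and ≠ 1), so x^2 - x + 13 is irreducible over Q. It is the minimal polynomial of α.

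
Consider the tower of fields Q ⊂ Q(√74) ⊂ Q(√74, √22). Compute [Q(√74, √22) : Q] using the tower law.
[Q(√74, √22) : Q] = 4

[Q(√74):Q] = 2 (min poly x^2 - 74, irreducible since 74 is squarefree > 1). For the top step, suppose √22 ∈ Q(√74), say √22 = c + d√74 with c, d ∈ Q. Squaring: 22 = c^2 + 74d^2 + 2cd√74. Since √74 ∉ Q this forces 2cd = 0. If d = 0 then √22 = c ∈ Q, contradicting 22 squarefree > 1. If c = 0 then 22 = 74d^2, so 74·22 = (74d)^2 is a perfect square in Q — but 74·22 = 1628 is not a perfect square (since 74 and 22 are distinct squarefree integers). Contradiction. Hence √22 ∉ Q(√74), so x^2 - 22 stays irreducible over Q(√74) and [Q(√74, √22) : Q(√74)] = 2. By the tower law, [Q(√74, √22) : Q] = 2 · 2 = 4.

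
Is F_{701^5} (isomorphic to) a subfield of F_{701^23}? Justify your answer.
No: F_{701^5} is not a subfield of F_{701^23}

F_{p^m} embeds in F_{p^n} iff m | n. Here 5 ∤ 23 (since 23 = 4·5 + 3 with remainder 3 ≠ 0), so F_{701^5} is not a subfield of F_{701^23}. Equivalently: if it were, the tower law would give 5 = [F_{701^5}:F_701] dividing [F_{701^23}:F_701] = 23, contradiction.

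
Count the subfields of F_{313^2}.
F_{313^2} has 2 subfields

The subfields of F_{p^n} are exactly the fields F_{p^d} for d | n (each is the fixed field of the unique index-d subgroup of Gal(F_{p^n}/F_p) ≅ Z/nZ). The divisors of n = 2 are {1, 2}, giving 2 subfields: F_{313^1}, F_{313^2}.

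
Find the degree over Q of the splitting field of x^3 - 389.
[K : Q] = 6

The roots of x^3 - 389 are ∛389, ω∛389, ω^2∛389 where ω = e^(2πi/3) is a primitive cube root of unity, so K = Q(∛389, ω). Now [Q(∛389):Q] = 3 (since 389 is not a perfect cube, x^3 - 389 is irreducible) and [Q(ω):Q] = 2. Both 2 and 3 divide [K:Q], and [K:Q] ≤ 3·2 = 6, so [K:Q] = 6. (Equivalently: Q(∛389) ⊂ R but ω ∉ R, so [K : Q(∛389)] = 2.)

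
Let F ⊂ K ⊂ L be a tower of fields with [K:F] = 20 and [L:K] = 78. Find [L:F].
[L:F] = 1560

The tower law says that for any tower of field extensions F ⊂ K ⊂ L with finite degrees, [L:F] = [L:K] · [K:F]. Here this gives [L:F] = 78 · 20 = 1560.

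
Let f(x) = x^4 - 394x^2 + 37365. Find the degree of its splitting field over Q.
[K : Q] = 4

Solving the quadratic in x^2: x^2 = (394 ± √(394^2 - 4·37365))/2 = (394 ± √5776)/2 = (394 ± 76)/2, giving x^2 = 159 or x^2 = 235. So f(x) = (x^2 - 159)(x^2 - 235) and the roots of f are ±√159, ±√235. Hence the splitting field is K = Q(√159, √235). Since 159 and 235 are distinct squarefree integers > 1, their product 37365 is not a perfect square, so √235 ∉ Q(√159). By the tower law [K:Q] = [Q(√159,√235):Q(√159)] · [Q(√159):Q] = 2 · 2 = 4.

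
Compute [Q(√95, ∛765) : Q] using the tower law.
[Q(√95, ∛765) : Q] = 6

Let L = Q(√95, ∛765). Since Q(√95) ⊂ L and [Q(√95):Q] = 2, the tower law gives 2 | [L:Q]. Likewise Q(∛765) ⊂ L with [Q(∛765):Q] = 3 (because 765 is not a perfect cube), so 3 | [L:Q]. As gcd(2,3) = 1, [L:Q] is divisible by 6. Conversely L is generated over Q by √95 and ∛765, so [L:Q] ≤ 2·3 = 6. Therefore [Q(√95, ∛765) : Q] = 6.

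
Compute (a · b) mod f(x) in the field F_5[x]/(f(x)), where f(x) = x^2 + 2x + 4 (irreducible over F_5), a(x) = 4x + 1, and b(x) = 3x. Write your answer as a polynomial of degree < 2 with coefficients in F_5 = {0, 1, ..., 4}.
a · b ≡ 4x + 2 (mod f(x))

Multiply in F_5[x]: a(x)·b(x) = (4x + 1)·(3x) = 2x^2 + 3x. This has degree ≥ 2, so divide by f(x) over F_5: 2x^2 + 3x = (2)·(x^2 + 2x + 4) + (4x + 2). Hence a·b ≡ 4x + 2 (mod f). (F_5[x]/(f) is a field with 5^2 = 25 elements since f is irreducible of degree 2.)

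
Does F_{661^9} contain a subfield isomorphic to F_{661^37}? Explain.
No: F_{661^37} is not a subfield of F_{661^9}

F_{p^m} embeds in F_{p^n} iff m | n. Here 37 ∤ 9 (since 9 = 0·37 + 9 with remainder 9 ≠ 0), so F_{661^37} is not a subfield of F_{661^9}. Equivalently: if it were, the tower law would give 37 = [F_{661^37}:F_661] dividing [F_{661^9}:F_661] = 9, contradiction.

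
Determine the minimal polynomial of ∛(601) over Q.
m_α(x) = x^3 - 601

α satisfies α^3 = 601, so x^3 - 601 annihilates α. By the rational root test, a rational root p/q (in lowest terms) of x^3 - 601 would satisfy p^3 = 601 q^3, forcing q = 1 and p^3 = 601; but 601 is not a perfect cube, contradiction. A monic cubic over Q with no rational root is irreducible (any nontrivial factorization would include a linear factor). Hence x^3 - 601 is the minimal polynomial of α, and in particular [Q(α):Q] = 3.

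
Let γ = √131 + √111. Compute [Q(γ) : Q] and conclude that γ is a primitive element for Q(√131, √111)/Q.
[Q(γ) : Q] = 4 (equivalently, Q(γ) = Q(√131, √111))

Obviously Q(γ) ⊆ Q(√131, √111), and [Q(√131, √111):Q] = 4 (since 131, 111 are distinct squarefree integers > 1 with 14541 not a perfect square). To show equality we compute the minimal polynomial of γ. From γ = √131 + √111: γ^2 = 131 + 2√(14541) + 111 = 242 + 2√(14541), so γ^2 - 242 = 2√(14541); squaring, (γ^2 - 242)^2 = 4·14541, i.e. γ^4 - 484γ^2 + 58564 - 58164 = 0, i.e. γ^4 - 484γ^2 + 400 = 0. So γ is a root of x^4 - 484x^2 + 400. This polynomial is irreducible over Q: it has no rational root (each ±√131 ± √111 is irrational), and any factorization into two quadratics over Q would force √(14541) ∈ Q (pairing opposite roots) or √131, √111 ∈ Q (other pairings), all impossible. Hence [Q(γ):Q] = 4 = [Q(√131, √111):Q], so Q(γ) = Q(√131, √111).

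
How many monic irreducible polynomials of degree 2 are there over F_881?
There are 387640 monic irreducible polynomials of degree 2 over F_881

Each element of F_{881^2} that lies in no proper subfield is a root of exactly one monic irreducible of degree 2 over F_881, and each such polynomial has 2 distinct roots in F_{881^2}. By Möbius inversion the count is N_881(2) = (1/2) Σ_{d|2} μ(2/d) · 881^d = (1/2)(μ(2)·881^1 + μ(1)·881^2) = 775280/2 = 387640.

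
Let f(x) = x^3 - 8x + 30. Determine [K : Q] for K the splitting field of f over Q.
[K : Q] = 6

By the rational root test, any rational root of the monic integer polynomial f(x) = x^3 - 8x + 30 must be an integer dividing the constant term 30, i.e. one of ±{1, 2, 3, 5, 6, 10, 15, 30}. Evaluating: f(1) = 23, f(-1) = 37, f(2) = 22, f(-2) = 38, f(3) = 33, f(-3) = 27, f(5) = 115, f(-5) = -55, f(6) = 198, f(-6) = -138, f(10) = 950, f(-10) = -890, f(15) = 3285, f(-15) = -3225, f(30) = 26790, f(-30) = -26730; none is 0, so f has no rational root and is therefore irreducible over Q (a cubic with no linear factor over a field is irreducible). For an irreducible cubic, the Galois group is A_3 or S_3 according as the discriminant disc(f) = -4a^3 - 27b^2 = -4·(-8)^3 - 27·(30)^2 = -22252 is or is not a square in Q. Here disc(f) = -22252 is not a perfect square in Q, so the Galois group of f over Q is not contained in A_3 and must be all of S_3. The splitting field has degree |S_3| = 6 over Q, so [K : Q] = 6.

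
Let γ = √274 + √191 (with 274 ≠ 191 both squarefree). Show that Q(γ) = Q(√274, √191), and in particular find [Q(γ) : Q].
[Q(γ) : Q] = 4 (equivalently, Q(γ) = Q(√274, √191))

Obviously Q(γ) ⊆ Q(√274, √191), and [Q(√274, √191):Q] = 4 (since 274, 191 are distinct squarefree integers > 1 with 52334 not a perfect square). To show equality we compute the minimal polynomial of γ. From γ = √274 + √191: γ^2 = 274 + 2√(52334) + 191 = 465 + 2√(52334), so γ^2 - 465 = 2√(52334); squaring, (γ^2 - 465)^2 = 4·52334, i.e. γ^4 - 930γ^2 + 216225 - 209336 = 0, i.e. γ^4 - 930γ^2 + 6889 = 0. So γ is a root of x^4 - 930x^2 + 6889. This polynomial is irreducible over Q: it has no rational root (each ±√274 ± √191 is irrational), and any factorization into two quadratics over Q would force √(52334) ∈ Q (pairing opposite roots) or √274, √191 ∈ Q (other pairings), all impossible. Hence [Q(γ):Q] = 4 = [Q(√274, √191):Q], so Q(γ) = Q(√274, √191).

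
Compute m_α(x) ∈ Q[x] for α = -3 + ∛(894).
m_α(x) = x^3 + 9x^2 + 27x - 867

Set β = α + 3 = ∛(894), so β^3 = 894. Then (α + 3)^3 - 894 = 0, i.e. α is a root of g(x) = (x + 3)^3 - 894 = x^3 + 9x^2 + 27x - 867. Since g(x) = h(x + 3) where h(x) = x^3 - 894, and h is irreducible over Q (because 894 is not a perfect cube, so h has no rational root, and a monic cubic with no rational root is irreducible), g is also irreducible (irreducibility is preserved under the substitution x → x + 3). Hence m_α(x) = x^3 + 9x^2 + 27x - 867.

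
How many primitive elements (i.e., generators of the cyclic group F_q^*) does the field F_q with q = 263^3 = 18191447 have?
There are φ(18191446) = 7076160 primitive elements

F_q^* is cyclic of order q - 1 = 18191446. A cyclic group of order m has exactly φ(m) generators. Here m = 18191446 = 2 · 7^2 · 13 · 109 · 131, so the number of primitive elements is φ(18191446) = 7076160.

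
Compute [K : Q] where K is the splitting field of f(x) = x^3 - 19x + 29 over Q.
[K : Q] = 6

By the rational root test, any rational root of the monic integer polynomial f(x) = x^3 - 19x + 29 must be an integer dividing the constant term 29, i.e. one of ±{1, 29}. Evaluating: f(1) = 11, f(-1) = 47, f(29) = 23867, f(-29) = -23809; none is 0, so f has no rational root and is therefore irreducible over Q (a cubic with no linear factor over a field is irreducible). For an irreducible cubic, the Galois group is A_3 or S_3 according as the discriminant disc(f) = -4a^3 - 27b^2 = -4·(-19)^3 - 27·(29)^2 = 4729 is or is not a square in Q. Here disc(f) = 4729 is not a perfect square in Q, so the Galois group of f over Q is not contained in A_3 and must be all of S_3. The splitting field has degree |S_3| = 6 over Q, so [K : Q] = 6.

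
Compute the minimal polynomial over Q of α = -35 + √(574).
m_α(x) = x^2 + 70x + 651

From α + 35 = √(574), squaring gives (α + 35)^2 = 574, i.e. α^2 + 70α + 1225 = 574, so α^2 + 70α + 651 = 0. The discriminant of x^2 + 70x + 651 is (70)^2 - 4·(651) = 4900 - 2604 = 2296, and 4·(574) is not a perfect square in Q since 574 is squarefree and ≠ 1. Hence x^2 + 70x + 651 is irreducible over Q and is the minimal polynomial of α.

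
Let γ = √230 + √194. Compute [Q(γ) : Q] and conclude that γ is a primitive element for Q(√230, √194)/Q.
[Q(γ) : Q] = 4 (equivalently, Q(γ) = Q(√230, √194))

Obviously Q(γ) ⊆ Q(√230, √194), and [Q(√230, √194):Q] = 4 (since 230, 194 are distinct squarefree integers > 1 with 44620 not a perfect square). To show equality we compute the minimal polynomial of γ. From γ = √230 + √194: γ^2 = 230 + 2√(44620) + 194 = 424 + 2√(44620), so γ^2 - 424 = 2√(44620); squaring, (γ^2 - 424)^2 = 4·44620, i.e. γ^4 - 848γ^2 + 179776 - 178480 = 0, i.e. γ^4 - 848γ^2 + 1296 = 0. So γ is a root of x^4 - 848x^2 + 1296. This polynomial is irreducible over Q: it has no rational root (each ±√230 ± √194 is irrational), and any factorization into two quadratics over Q would force √(44620) ∈ Q (pairing opposite roots) or √230, √194 ∈ Q (other pairings), all impossible. Hence [Q(γ):Q] = 4 = [Q(√230, √194):Q], so Q(γ) = Q(√230, √194).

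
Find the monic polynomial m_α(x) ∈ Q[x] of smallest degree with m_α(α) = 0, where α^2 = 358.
m_α(x) = x^2 - 358

α satisfies α^2 - 358 = 0, so x^2 - 358 annihilates α. Since d = 358 is squarefree and ≠ 1, it is not a perfect square in Q, so x^2 - 358 has no rational root and is therefore irreducible over Q (a degree-2 polynomial over a field is irreducible iff it has no root). Hence m_α(x) = x^2 - 358.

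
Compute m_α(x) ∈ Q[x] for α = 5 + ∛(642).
m_α(x) = x^3 - 15x^2 + 75x - 767

Set β = α - 5 = ∛(642), so β^3 = 642. Then (α - 5)^3 - 642 = 0, i.e. α is a root of g(x) = (x - 5)^3 - 642 = x^3 - 15x^2 + 75x - 767. Since g(x) = h(x - 5) where h(x) = x^3 - 642, and h is irreducible over Q (because 642 is not a perfect cube, so h has no rational root, and a monic cubic with no rational root is irreducible), g is also irreducible (irreducibility is preserved under the substitution x → x - 5). Hence m_α(x) = x^3 - 15x^2 + 75x - 767.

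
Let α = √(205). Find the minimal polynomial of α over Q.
m_α(x) = x^2 - 205

α satisfies α^2 - 205 = 0, so x^2 - 205 annihilates α. Since d = 205 is squarefree and ≠ 1, it is not a perfect square in Q, so x^2 - 205 has no rational root and is therefore irreducible over Q (a degree-2 polynomial over a field is irreducible iff it has no root). Hence m_α(x) = x^2 - 205.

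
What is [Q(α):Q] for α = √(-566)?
[Q(α):Q] = 2

[Q(α):Q] equals the degree of the minimal polynomial of α. Here α^2 = -566 and x^2 + 566 is irreducible (d = -566 is squarefree, ≠ 1, hence not a square), so deg(m_α) = 2. Thus [Q(α):Q] = 2.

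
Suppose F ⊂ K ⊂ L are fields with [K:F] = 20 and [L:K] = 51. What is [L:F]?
[L:F] = 1020

The tower law says that for any tower of field extensions F ⊂ K ⊂ L with finite degrees, [L:F] = [L:K] · [K:F]. Here this gives [L:F] = 51 · 20 = 1020.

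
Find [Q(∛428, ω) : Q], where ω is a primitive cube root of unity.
[Q(∛428, ω) : Q] = 6

[Q(∛428):Q] = 3 (min poly x^3 - 428, irreducible since 428 is not a perfect cube). [Q(ω):Q] = 2 (min poly x^2 + x + 1). Since Q(∛428) ⊂ R and ω ∉ R, we have ω ∉ Q(∛428), so x^2 + x + 1 remains irreducible over Q(∛428) and [Q(∛428, ω) : Q(∛428)] = 2. By the tower law, [Q(∛428, ω) : Q] = 3 · 2 = 6. (In fact Q(∛428, ω) is the splitting field of x^3 - 428 over Q.)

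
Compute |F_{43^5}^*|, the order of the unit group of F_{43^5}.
|F_{43^5}^*| = 147008442

F_{43^5} has 43^5 = 147008443 elements; its multiplicative group consists of all nonzero elements, so |F_{43^5}^*| = 147008443 - 1 = 147008442. (It is cyclic since any finite subgroup of the multiplicative group of a field is cyclic.)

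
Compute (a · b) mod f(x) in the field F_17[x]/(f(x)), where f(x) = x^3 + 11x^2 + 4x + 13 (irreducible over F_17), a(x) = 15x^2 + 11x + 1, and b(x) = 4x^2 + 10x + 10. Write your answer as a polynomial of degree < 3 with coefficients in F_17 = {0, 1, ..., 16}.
a · b ≡ 16x^2 + 14x + 16 (mod f(x))

Multiply in F_17[x]: a(x)·b(x) = (15x^2 + 11x + 1)·(4x^2 + 10x + 10) = 9x^4 + 7x^3 + 9x^2 + x + 10. This has degree ≥ 3, so divide by f(x) over F_17: 9x^4 + 7x^3 + 9x^2 + x + 10 = (9x + 10)·(x^3 + 11x^2 + 4x + 13) + (16x^2 + 14x + 16). Hence a·b ≡ 16x^2 + 14x + 16 (mod f). (F_17[x]/(f) is a field with 17^3 = 4913 elements since f is irreducible of degree 3.)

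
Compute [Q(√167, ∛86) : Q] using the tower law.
[Q(√167, ∛86) : Q] = 6

Let L = Q(√167, ∛86). Since Q(√167) ⊂ L and [Q(√167):Q] = 2, the tower law gives 2 | [L:Q]. Likewise Q(∛86) ⊂ L with [Q(∛86):Q] = 3 (because 86 is not a perfect cube), so 3 | [L:Q]. As gcd(2,3) = 1, [L:Q] is divisible by 6. Conversely L is generated over Q by √167 and ∛86, so [L:Q] ≤ 2·3 = 6. Therefore [Q(√167, ∛86) : Q] = 6.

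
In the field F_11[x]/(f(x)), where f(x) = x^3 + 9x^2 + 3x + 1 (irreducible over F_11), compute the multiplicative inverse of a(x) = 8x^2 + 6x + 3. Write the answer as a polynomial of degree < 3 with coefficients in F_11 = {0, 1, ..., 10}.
a(x)^(-1) ≡ 7x^2 + 9x + 6 (mod f(x))

Since f is irreducible over F_11, F_11[x]/(f) is a field and a(x) ≠ 0 has an inverse. Apply the extended Euclidean algorithm to f(x) and a(x) in F_11[x]: f(x) = (7x)·a(x) + (4x + 1);  a(x) = (2x + 1)·(4x + 1) + (2). The last nonzero remainder is the constant 2 = gcd(f, a) in F_11. Back-substituting through the division chain expresses 2 = s(x)·a(x) + t(x)·f(x) with s(x) ≡ 3x^2 + 7x + 1 (mod f), so (3x^2 + 7x + 1)·a(x) ≡ 2 (mod f). Multiplying by 2^(-1) ≡ 6 in F_11 gives a(x)^(-1) ≡ 6·(3x^2 + 7x + 1) ≡ 7x^2 + 9x + 6 (mod f). Check: (8x^2 + 6x + 3)·(7x^2 + 9x + 6) = x^4 + 4x^3 + 2x^2 + 8x + 7 ≡ 1 (mod x^3 + 9x^2 + 3x + 1).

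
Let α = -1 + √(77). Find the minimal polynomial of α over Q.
m_α(x) = x^2 + 2x - 76

From α + 1 = √(77), squaring gives (α + 1)^2 = 77, i.e. α^2 + 2α + 1 = 77, so α^2 + 2α - 76 = 0. The discriminant of x^2 + 2x - 76 is (2)^2 - 4·(-76) = 4 + 304 = 308, and 4·(77) is not a perfect square in Q since 77 is squarefree and ≠ 1. Hence x^2 + 2x - 76 is irreducible over Q and is the minimal polynomial of α.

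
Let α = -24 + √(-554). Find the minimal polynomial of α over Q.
m_α(x) = x^2 + 48x + 1130

From α + 24 = √(-554), squaring gives (α + 24)^2 = -554, i.e. α^2 + 48α + 576 = -554, so α^2 + 48α + 1130 = 0. The discriminant of x^2 + 48x + 1130 is (48)^2 - 4·(1130) = 2304 - 4520 = -2216, and 4·(-554) is not a perfect square in Q since -554 is squarefree and ≠ 1. Hence x^2 + 48x + 1130 is irreducible over Q and is the minimal polynomial of α.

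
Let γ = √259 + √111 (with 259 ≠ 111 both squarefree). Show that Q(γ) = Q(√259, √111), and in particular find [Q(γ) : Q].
[Q(γ) : Q] = 4 (equivalently, Q(γ) = Q(√259, √111))

Obviously Q(γ) ⊆ Q(√259, √111), and [Q(√259, √111):Q] = 4 (since 259, 111 are distinct squarefree integers > 1 with 28749 not a perfect square). To show equality we compute the minimal polynomial of γ. From γ = √259 + √111: γ^2 = 259 + 2√(28749) + 111 = 370 + 2√(28749), so γ^2 - 370 = 2√(28749); squaring, (γ^2 - 370)^2 = 4·28749, i.e. γ^4 - 740γ^2 + 136900 - 114996 = 0, i.e. γ^4 - 740γ^2 + 21904 = 0. So γ is a root of x^4 - 740x^2 + 21904. This polynomial is irreducible over Q: it has no rational root (each ±√259 ± √111 is irrational), and any factorization into two quadratics over Q would force √(28749) ∈ Q (pairing opposite roots) or √259, √111 ∈ Q (other pairings), all impossible. Hence [Q(γ):Q] = 4 = [Q(√259, √111):Q], so Q(γ) = Q(√259, √111).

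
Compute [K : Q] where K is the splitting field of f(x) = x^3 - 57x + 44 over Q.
[K : Q] = 6

By the rational root test, any rational root of the monic integer polynomial f(x) = x^3 - 57x + 44 must be an integer dividing the constant term 44, i.e. one of ±{1, 2, 4, 11, 22, 44}. Evaluating: f(1) = -12, f(-1) = 100, f(2) = -62, f(-2) = 150, f(4) = -120, f(-4) = 208, f(11) = 748, f(-11) = -660, f(22) = 9438, f(-22) = -9350, f(44) = 82720, f(-44) = -82632; none is 0, so f has no rational root and is therefore irreducible over Q (a cubic with no linear factor over a field is irreducible). For an irreducible cubic, the Galois group is A_3 or S_3 according as the discriminant disc(f) = -4a^3 - 27b^2 = -4·(-57)^3 - 27·(44)^2 = 688500 is or is not a square in Q. Here disc(f) = 688500 is not a perfect square in Q, so the Galois group of f over Q is not contained in A_3 and must be all of S_3. The splitting field has degree |S_3| = 6 over Q, so [K : Q] = 6.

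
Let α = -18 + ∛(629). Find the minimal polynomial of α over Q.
m_α(x) = x^3 + 54x^2 + 972x + 5203

Set β = α + 18 = ∛(629), so β^3 = 629. Then (α + 18)^3 - 629 = 0, i.e. α is a root of g(x) = (x + 18)^3 - 629 = x^3 + 54x^2 + 972x + 5203. Since g(x) = h(x + 18) where h(x) = x^3 - 629, and h is irreducible over Q (because 629 is not a perfect cube, so h has no rational root, and a monic cubic with no rational root is irreducible), g is also irreducible (irreducibility is preserved under the substitution x → x + 18). Hence m_α(x) = x^3 + 54x^2 + 972x + 5203.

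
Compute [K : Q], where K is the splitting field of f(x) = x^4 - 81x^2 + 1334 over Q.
[K : Q] = 4

Solving the quadratic in x^2: x^2 = (81 ± √(81^2 - 4·1334))/2 = (81 ± √1225)/2 = (81 ± 35)/2, giving x^2 = 58 or x^2 = 23. So f(x) = (x^2 - 58)(x^2 - 23) and the roots of f are ±√58, ±√23. Hence the splitting field is K = Q(√58, √23). Since 58 and 23 are distinct squarefree integers > 1, their product 1334 is not a perfect square, so √23 ∉ Q(√58). By the tower law [K:Q] = [Q(√58,√23):Q(√58)] · [Q(√58):Q] = 2 · 2 = 4.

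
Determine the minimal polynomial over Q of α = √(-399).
m_α(x) = x^2 + 399

α satisfies α^2 + 399 = 0, so x^2 + 399 annihilates α. Since d = -399 is squarefree and ≠ 1, it is not a perfect square in Q, so x^2 + 399 has no rational root and is therefore irreducible over Q (a degree-2 polynomial over a field is irreducible iff it has no root). Hence m_α(x) = x^2 + 399.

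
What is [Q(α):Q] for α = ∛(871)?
[Q(α):Q] = 3

The minimal polynomial of α is x^3 - 871, irreducible over Q since 871 is not a perfect cube (so x^3 - 871 has no rational root). Hence [Q(α):Q] = deg(m_α) = 3.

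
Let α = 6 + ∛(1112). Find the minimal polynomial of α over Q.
m_α(x) = x^3 - 18x^2 + 108x - 1328

Set β = α - 6 = ∛(1112), so β^3 = 1112. Then (α - 6)^3 - 1112 = 0, i.e. α is a root of g(x) = (x - 6)^3 - 1112 = x^3 - 18x^2 + 108x - 1328. Since g(x) = h(x - 6) where h(x) = x^3 - 1112, and h is irreducible over Q (because 1112 is not a perfect cube, so h has no rational root, and a monic cubic with no rational root is irreducible), g is also irreducible (irreducibility is preserved under the substitution x → x - 6). Hence m_α(x) = x^3 - 18x^2 + 108x - 1328.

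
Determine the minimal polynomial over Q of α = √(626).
m_α(x) = x^2 - 626

α satisfies α^2 - 626 = 0, so x^2 - 626 annihilates α. Since d = 626 is squarefree and ≠ 1, it is not a perfect square in Q, so x^2 - 626 has no rational root and is therefore irreducible over Q (a degree-2 polynomial over a field is irreducible iff it has no root). Hence m_α(x) = x^2 - 626.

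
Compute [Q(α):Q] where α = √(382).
[Q(α):Q] = 2

[Q(α):Q] equals the degree of the minimal polynomial of α. Here α^2 = 382 and x^2 - 382 is irreducible (d = 382 is squarefree, ≠ 1, hence not a square), so deg(m_α) = 2. Thus [Q(α):Q] = 2.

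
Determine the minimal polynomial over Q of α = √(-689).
m_α(x) = x^2 + 689

α satisfies α^2 + 689 = 0, so x^2 + 689 annihilates α. Since d = -689 is squarefree and ≠ 1, it is not a perfect square in Q, so x^2 + 689 has no rational root and is therefore irreducible over Q (a degree-2 polynomial over a field is irreducible iff it has no root). Hence m_α(x) = x^2 + 689.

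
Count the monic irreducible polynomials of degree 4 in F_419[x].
There are 7705372290 monic irreducible polynomials of degree 4 over F_419

Each element of F_{419^4} that lies in no proper subfield is a root of exactly one monic irreducible of degree 4 over F_419, and each such polynomial has 4 distinct roots in F_{419^4}. By Möbius inversion the count is N_419(4) = (1/4) Σ_{d|4} μ(4/d) · 419^d = (1/4)(μ(4)·419^1 + μ(2)·419^2 + μ(1)·419^4) = 30821489160/4 = 7705372290.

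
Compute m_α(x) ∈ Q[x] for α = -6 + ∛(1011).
m_α(x) = x^3 + 18x^2 + 108x - 795

Set β = α + 6 = ∛(1011), so β^3 = 1011. Then (α + 6)^3 - 1011 = 0, i.e. α is a root of g(x) = (x + 6)^3 - 1011 = x^3 + 18x^2 + 108x - 795. Since g(x) = h(x + 6) where h(x) = x^3 - 1011, and h is irreducible over Q (because 1011 is not a perfect cube, so h has no rational root, and a monic cubic with no rational root is irreducible), g is also irreducible (irreducibility is preserved under the substitution x → x + 6). Hence m_α(x) = x^3 + 18x^2 + 108x - 795.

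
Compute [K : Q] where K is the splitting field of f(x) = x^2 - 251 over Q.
[K : Q] = 2

f(x) = x^2 - 251 factors as (x - √251)(x + √251). The splitting field is K = Q(√251). Since 251 is squarefree and > 1, it is not a perfect square, so x^2 - 251 is irreducible over Q and [Q(√251) : Q] = 2. Hence [K : Q] = 2.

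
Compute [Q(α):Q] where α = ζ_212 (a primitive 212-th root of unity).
[Q(α):Q] = 104

The minimal polynomial of ζ_212 over Q is the 212-th cyclotomic polynomial Φ_212(x), which is irreducible over Q and has degree φ(212) = 104. Hence [Q(α):Q] = φ(212) = 104.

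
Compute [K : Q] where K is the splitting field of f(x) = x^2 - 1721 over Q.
[K : Q] = 2

f(x) = x^2 - 1721 factors as (x - √1721)(x + √1721). The splitting field is K = Q(√1721). Since 1721 is squarefree and > 1, it is not a perfect square, so x^2 - 1721 is irreducible over Q and [Q(√1721) : Q] = 2. Hence [K : Q] = 2.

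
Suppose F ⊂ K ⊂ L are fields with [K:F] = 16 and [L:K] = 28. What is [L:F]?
[L:F] = 448

The tower law says that for any tower of field extensions F ⊂ K ⊂ L with finite degrees, [L:F] = [L:K] · [K:F]. Here this gives [L:F] = 28 · 16 = 448.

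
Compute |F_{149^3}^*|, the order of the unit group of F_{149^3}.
|F_{149^3}^*| = 3307948

F_{149^3} has 149^3 = 3307949 elements; its multiplicative group consists of all nonzero elements, so |F_{149^3}^*| = 3307949 - 1 = 3307948. (It is cyclic since any finite subgroup of the multiplicative group of a field is cyclic.)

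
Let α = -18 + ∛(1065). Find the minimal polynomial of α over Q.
m_α(x) = x^3 + 54x^2 + 972x + 4767

Set β = α + 18 = ∛(1065), so β^3 = 1065. Then (α + 18)^3 - 1065 = 0, i.e. α is a root of g(x) = (x + 18)^3 - 1065 = x^3 + 54x^2 + 972x + 4767. Since g(x) = h(x + 18) where h(x) = x^3 - 1065, and h is irreducible over Q (because 1065 is not a perfect cube, so h has no rational root, and a monic cubic with no rational root is irreducible), g is also irreducible (irreducibility is preserved under the substitution x → x + 18). Hence m_α(x) = x^3 + 54x^2 + 972x + 4767.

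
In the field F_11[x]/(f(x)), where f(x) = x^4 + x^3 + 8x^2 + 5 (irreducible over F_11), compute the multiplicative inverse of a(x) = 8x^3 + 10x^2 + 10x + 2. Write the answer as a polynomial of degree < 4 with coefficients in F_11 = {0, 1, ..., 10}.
a(x)^(-1) ≡ 2x^3 + 8x^2 + 10x + 10 (mod f(x))

Since f is irreducible over F_11, F_11[x]/(f) is a field and a(x) ≠ 0 has an inverse. Apply the extended Euclidean algorithm to f(x) and a(x) in F_11[x]: f(x) = (7x + 1)·a(x) + (5x^2 + 9x + 3);  a(x) = (6x)·(5x^2 + 9x + 3) + (3x + 2);  (5x^2 + 9x + 3) = (9x + 8)·(3x + 2) + (9). The last nonzero remainder is the constant 9 = gcd(f, a) in F_11. Back-substituting through the division chain expresses 9 = s(x)·a(x) + t(x)·f(x) with s(x) ≡ 7x^3 + 6x^2 + 2x + 2 (mod f), so (7x^3 + 6x^2 + 2x + 2)·a(x) ≡ 9 (mod f). Multiplying by 9^(-1) ≡ 5 in F_11 gives a(x)^(-1) ≡ 5·(7x^3 + 6x^2 + 2x + 2) ≡ 2x^3 + 8x^2 + 10x + 10 (mod f). Check: (8x^3 + 10x^2 + 10x + 2)·(2x^3 + 8x^2 + 10x + 10) = 5x^6 + 7x^5 + 4x^4 + 7x^2 + 10x + 9 ≡ 1 (mod x^4 + x^3 + 8x^2 + 5).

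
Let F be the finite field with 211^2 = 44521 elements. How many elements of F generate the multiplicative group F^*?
There are φ(44520) = 9984 primitive elements

F_q^* is cyclic of order q - 1 = 44520. A cyclic group of order m has exactly φ(m) generators. Here m = 44520 = 2^3 · 3 · 5 · 7 · 53, so the number of primitive elements is φ(44520) = 9984.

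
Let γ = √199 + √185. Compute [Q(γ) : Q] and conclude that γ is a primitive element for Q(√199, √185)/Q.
[Q(γ) : Q] = 4 (equivalently, Q(γ) = Q(√199, √185))

Obviously Q(γ) ⊆ Q(√199, √185), and [Q(√199, √185):Q] = 4 (since 199, 185 are distinct squarefree integers > 1 with 36815 not a perfect square). To show equality we compute the minimal polynomial of γ. From γ = √199 + √185: γ^2 = 199 + 2√(36815) + 185 = 384 + 2√(36815), so γ^2 - 384 = 2√(36815); squaring, (γ^2 - 384)^2 = 4·36815, i.e. γ^4 - 768γ^2 + 147456 - 147260 = 0, i.e. γ^4 - 768γ^2 + 196 = 0. So γ is a root of x^4 - 768x^2 + 196. This polynomial is irreducible over Q: it has no rational root (each ±√199 ± √185 is irrational), and any factorization into two quadratics over Q would force √(36815) ∈ Q (pairing opposite roots) or √199, √185 ∈ Q (other pairings), all impossible. Hence [Q(γ):Q] = 4 = [Q(√199, √185):Q], so Q(γ) = Q(√199, √185).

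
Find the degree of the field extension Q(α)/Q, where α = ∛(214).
[Q(α):Q] = 3

The minimal polynomial of α is x^3 - 214, irreducible over Q since 214 is not a perfect cube (so x^3 - 214 has no rational root). Hence [Q(α):Q] = deg(m_α) = 3.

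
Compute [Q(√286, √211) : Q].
[Q(√286, √211) : Q] = 4

[Q(√286):Q] = 2 (min poly x^2 - 286, irreducible since 286 is squarefree > 1). For the top step, suppose √211 ∈ Q(√286), say √211 = c + d√286 with c, d ∈ Q. Squaring: 211 = c^2 + 286d^2 + 2cd√286. Since √286 ∉ Q this forces 2cd = 0. If d = 0 then √211 = c ∈ Q, contradicting 211 squarefree > 1. If c = 0 then 211 = 286d^2, so 286·211 = (286d)^2 is a perfect square in Q — but 286·211 = 60346 is not a perfect square (since 286 and 211 are distinct squarefree integers). Contradiction. Hence √211 ∉ Q(√286), so x^2 - 211 stays irreducible over Q(√286) and [Q(√286, √211) : Q(√286)] = 2. By the tower law, [Q(√286, √211) : Q] = 2 · 2 = 4.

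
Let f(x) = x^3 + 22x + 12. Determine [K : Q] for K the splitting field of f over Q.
[K : Q] = 6

By the rational root test, any rational root of the monic integer polynomial f(x) = x^3 + 22x + 12 must be an integer dividing the constant term 12, i.e. one of ±{1, 2, 3, 4, 6, 12}. Evaluating: f(1) = 35, f(-1) = -11, f(2) = 64, f(-2) = -40, f(3) = 105, f(-3) = -81, f(4) = 164, f(-4) = -140, f(6) = 360, f(-6) = -336, f(12) = 2004, f(-12) = -1980; none is 0, so f has no rational root and is therefore irreducible over Q (a cubic with no linear factor over a field is irreducible). For an irreducible cubic, the Galois group is A_3 or S_3 according as the discriminant disc(f) = -4a^3 - 27b^2 = -4·(22)^3 - 27·(12)^2 = -46480 is or is not a square in Q. Here disc(f) = -46480 is not a perfect square in Q, so the Galois group of f over Q is not contained in A_3 and must be all of S_3. The splitting field has degree |S_3| = 6 over Q, so [K : Q] = 6.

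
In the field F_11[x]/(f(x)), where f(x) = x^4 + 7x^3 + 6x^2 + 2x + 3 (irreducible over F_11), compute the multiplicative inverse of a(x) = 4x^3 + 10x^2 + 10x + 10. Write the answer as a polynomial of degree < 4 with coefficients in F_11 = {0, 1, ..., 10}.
a(x)^(-1) ≡ 4x^3 + 10x^2 + 3x + 6 (mod f(x))

Since f is irreducible over F_11, F_11[x]/(f) is a field and a(x) ≠ 0 has an inverse. Apply the extended Euclidean algorithm to f(x) and a(x) in F_11[x]: f(x) = (3x + 8)·a(x) + (6x^2 + 2x);  a(x) = (8x + 10)·(6x^2 + 2x) + (x + 10);  (6x^2 + 2x) = (6x + 8)·(x + 10) + (8). The last nonzero remainder is the constant 8 = gcd(f, a) in F_11. Back-substituting through the division chain expresses 8 = s(x)·a(x) + t(x)·f(x) with s(x) ≡ 10x^3 + 3x^2 + 2x + 4 (mod f), so (10x^3 + 3x^2 + 2x + 4)·a(x) ≡ 8 (mod f). Multiplying by 8^(-1) ≡ 7 in F_11 gives a(x)^(-1) ≡ 7·(10x^3 + 3x^2 + 2x + 4) ≡ 4x^3 + 10x^2 + 3x + 6 (mod f). Check: (4x^3 + 10x^2 + 10x + 10)·(4x^3 + 10x^2 + 3x + 6) = 5x^6 + 3x^5 + 9x^4 + 7x^3 + 3x^2 + 2x + 5 ≡ 1 (mod x^4 + 7x^3 + 6x^2 + 2x + 3).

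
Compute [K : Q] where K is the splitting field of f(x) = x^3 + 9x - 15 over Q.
[K : Q] = 6

By the rational root test, any rational root of the monic integer polynomial f(x) = x^3 + 9x - 15 must be an integer dividing the constant term -15, i.e. one of ±{1, 3, 5, 15}. Evaluating: f(1) = -5, f(-1) = -25, f(3) = 39, f(-3) = -69, f(5) = 155, f(-5) = -185, f(15) = 3495, f(-15) = -3525; none is 0, so f has no rational root and is therefore irreducible over Q (a cubic with no linear factor over a field is irreducible). For an irreducible cubic, the Galois group is A_3 or S_3 according as the discriminant disc(f) = -4a^3 - 27b^2 = -4·(9)^3 - 27·(-15)^2 = -8991 is or is not a square in Q. Here disc(f) = -8991 is not a perfect square in Q, so the Galois group of f over Q is not contained in A_3 and must be all of S_3. The splitting field has degree |S_3| = 6 over Q, so [K : Q] = 6.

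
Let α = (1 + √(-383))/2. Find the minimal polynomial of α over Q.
m_α(x) = x^2 - x + 96

From 2α - 1 = √(-383), squaring gives (2α - 1)^2 = -383, i.e. 4α^2 - 4α + 1 = -383, so α^2 - α + (1 + 383)/4 = 0. Since -383 ≡ 1 (mod 4), (1 + 383)/4 = 96 ∈ Z. The polynomial x^2 - x + 96 has discriminant 1 - 4·(96) = -383, which is not a perfect square in Q (d = -383 is squarefree and ≠ 1), so x^2 - x + 96 is irreducible over Q. It is the minimal polynomial of α.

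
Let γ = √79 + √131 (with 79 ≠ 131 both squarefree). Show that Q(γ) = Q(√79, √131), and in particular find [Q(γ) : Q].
[Q(γ) : Q] = 4 (equivalently, Q(γ) = Q(√79, √131))

Obviously Q(γ) ⊆ Q(√79, √131), and [Q(√79, √131):Q] = 4 (since 79, 131 are distinct squarefree integers > 1 with 10349 not a perfect square). To show equality we compute the minimal polynomial of γ. From γ = √79 + √131: γ^2 = 79 + 2√(10349) + 131 = 210 + 2√(10349), so γ^2 - 210 = 2√(10349); squaring, (γ^2 - 210)^2 = 4·10349, i.e. γ^4 - 420γ^2 + 44100 - 41396 = 0, i.e. γ^4 - 420γ^2 + 2704 = 0. So γ is a root of x^4 - 420x^2 + 2704. This polynomial is irreducible over Q: it has no rational root (each ±√79 ± √131 is irrational), and any factorization into two quadratics over Q would force √(10349) ∈ Q (pairing opposite roots) or √79, √131 ∈ Q (other pairings), all impossible. Hence [Q(γ):Q] = 4 = [Q(√79, √131):Q], so Q(γ) = Q(√79, √131).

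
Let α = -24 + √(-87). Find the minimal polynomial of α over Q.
m_α(x) = x^2 + 48x + 663

From α + 24 = √(-87), squaring gives (α + 24)^2 = -87, i.e. α^2 + 48α + 576 = -87, so α^2 + 48α + 663 = 0. The discriminant of x^2 + 48x + 663 is (48)^2 - 4·(663) = 2304 - 2652 = -348, and 4·(-87) is not a perfect square in Q since -87 is squarefree and ≠ 1. Hence x^2 + 48x + 663 is irreducible over Q and is the minimal polynomial of α.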